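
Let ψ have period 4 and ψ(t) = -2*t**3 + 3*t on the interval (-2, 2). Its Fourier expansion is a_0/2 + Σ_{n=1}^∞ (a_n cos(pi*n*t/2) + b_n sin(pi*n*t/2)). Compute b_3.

4*(16 - 15*pi**2)/(9*pi**3)

b_3 = 1/2 ∫_{-2}^{2} ψ(t) sin(3*pi*t/2) dt.
ψ is odd and sin(3*pi*t/2) is odd, so the integrand is even and b_3 = ∫_0^{2} ψ(t) sin(3*pi*t/2) dt.
Integrating by parts three times (tabular method), an antiderivative of (-2*t**3 + 3*t) sin(3*pi*t/2) is 4*t**3*cos(3*pi*t/2)/(3*pi) - 8*t**2*sin(3*pi*t/2)/(3*pi**2) - 2*t*cos(3*pi*t/2)/pi - 32*t*cos(3*pi*t/2)/(9*pi**3) + 64*sin(3*pi*t/2)/(27*pi**4) + 4*sin(3*pi*t/2)/(3*pi**2); evaluating from 0 to 2: ∫_{0}^{2} (-2*t**3 + 3*t) sin(3*pi*t/2) dt = (4*(16 - 15*pi**2)/(9*pi**3)) - (0) = 4*(16 - 15*pi**2)/(9*pi**3).
Hence b_3 = 4*(16 - 15*pi**2)/(9*pi**3).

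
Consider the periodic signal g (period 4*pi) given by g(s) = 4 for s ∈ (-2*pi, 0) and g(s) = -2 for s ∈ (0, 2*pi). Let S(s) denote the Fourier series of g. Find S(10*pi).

1

s = 10*pi differs from s = 2*pi by 2 full period(s), and the series is 4*pi-periodic.
At s = 2*pi the one-sided limits are g(2*pi^-) = -2 and g(2*pi^+) = 4.
By Dirichlet's theorem the series converges to their average, [(-2) + (4)]/2 = 1.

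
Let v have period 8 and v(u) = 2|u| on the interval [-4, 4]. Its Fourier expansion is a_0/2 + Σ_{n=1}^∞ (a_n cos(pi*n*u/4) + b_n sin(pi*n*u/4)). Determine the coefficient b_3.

0

b_3 = 1/4 ∫_{-4}^{4} v(u) sin(3*pi*u/4) du.
v is even and sin(3*pi*u/4) is odd, so the integrand is odd over a symmetric interval and the integral vanishes.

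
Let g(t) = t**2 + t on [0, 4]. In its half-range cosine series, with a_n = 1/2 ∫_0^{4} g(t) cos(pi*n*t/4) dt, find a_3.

a_3 = 1/2 ∫_0^{4} (t**2 + t) cos(3*pi*t/4) dt.
Integrating by parts twice (tabular method), an antiderivative of (t**2 + t) cos(3*pi*t/4) is 4*t**2*sin(3*pi*t/4)/(3*pi) + 4*t*sin(3*pi*t/4)/(3*pi) + 32*t*cos(3*pi*t/4)/(9*pi**2) - 128*sin(3*pi*t/4)/(27*pi**3) + 16*cos(3*pi*t/4)/(9*pi**2); evaluating from 0 to 4: ∫_{0}^{4} (t**2 + t) cos(3*pi*t/4) dt = (-16/pi**2) - (16/(9*pi**2)) = -160/(9*pi**2).
Hence a_3 = (1/2)·(-160/(9*pi**2)) = -80/(9*pi**2).

-80/(9*pi**2)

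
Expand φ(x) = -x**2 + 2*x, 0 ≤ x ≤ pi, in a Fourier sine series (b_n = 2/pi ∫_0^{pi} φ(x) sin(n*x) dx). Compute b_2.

b_2 = 2/pi ∫_0^{pi} (-x**2 + 2*x) sin(2*x) dx.
Integrating by parts twice (tabular method), an antiderivative of (-x**2 + 2*x) sin(2*x) is x**2*cos(2*x)/2 - x*sin(2*x)/2 - x*cos(2*x) + sin(2*x)/2 - cos(2*x)/4; evaluating from 0 to pi: ∫_{0}^{pi} (-x**2 + 2*x) sin(2*x) dx = (-pi - 1/4 + pi**2/2) - (-1/4) = pi*(-2 + pi)/2.
Hence b_2 = (2/pi)·(pi*(-2 + pi)/2) = -2 + pi.

-2 + pi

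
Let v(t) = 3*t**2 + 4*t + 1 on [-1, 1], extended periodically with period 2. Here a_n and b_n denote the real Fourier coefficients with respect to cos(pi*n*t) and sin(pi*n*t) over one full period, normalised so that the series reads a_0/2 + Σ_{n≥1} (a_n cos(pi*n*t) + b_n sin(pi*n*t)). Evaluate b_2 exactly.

-4/pi

b_2 = ∫_{-1}^{1} v(t) sin(2*pi*t) dt.
Integrating by parts twice (tabular method), an antiderivative of (3*t**2 + 4*t + 1) sin(2*pi*t) is -3*t**2*cos(2*pi*t)/(2*pi) + 3*t*sin(2*pi*t)/(2*pi**2) - 2*t*cos(2*pi*t)/pi + sin(2*pi*t)/pi**2 - cos(2*pi*t)/(2*pi) + 3*cos(2*pi*t)/(4*pi**3); evaluating from -1 to 1: ∫_{-1}^{1} (3*t**2 + 4*t + 1) sin(2*pi*t) dt = (-4/pi + 3/(4*pi**3)) - (3/(4*pi**3)) = -4/pi.
Hence b_2 = -4/pi.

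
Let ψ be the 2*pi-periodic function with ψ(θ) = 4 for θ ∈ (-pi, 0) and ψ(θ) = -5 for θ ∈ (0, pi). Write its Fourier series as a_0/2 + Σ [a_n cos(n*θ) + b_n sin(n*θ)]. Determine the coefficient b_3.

-6/pi

b_3 = 1/pi ∫_{-pi}^{pi} ψ(θ) sin(3*θ) dθ.
Split the integral at the breakpoints.
Directly, an antiderivative of (4) sin(3*θ) is -4*cos(3*θ)/3; evaluating from -pi to 0: ∫_{-pi}^{0} (4) sin(3*θ) dθ = (-4/3) - (4/3) = -8/3.
Directly, an antiderivative of (-5) sin(3*θ) is 5*cos(3*θ)/3; evaluating from 0 to pi: ∫_{0}^{pi} (-5) sin(3*θ) dθ = (-5/3) - (5/3) = -10/3.
Summing the pieces and multiplying by (1/pi) gives b_3 = -6/pi.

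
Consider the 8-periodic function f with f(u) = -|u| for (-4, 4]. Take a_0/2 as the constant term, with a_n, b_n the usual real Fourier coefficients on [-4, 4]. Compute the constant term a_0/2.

-2

a_0 = 1/4 ∫_{-4}^{4} f(u) du = 1/4 · (-16) = -4.
So the constant term a_0/2 = -2.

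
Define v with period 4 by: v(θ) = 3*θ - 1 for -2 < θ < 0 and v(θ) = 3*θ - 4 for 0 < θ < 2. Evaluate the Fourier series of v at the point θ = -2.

θ = -2 differs from θ = 2 by -1 full period(s), and the series is 4-periodic.
At θ = 2 the one-sided limits are v(2^-) = 2 and v(2^+) = -7.
By Dirichlet's theorem the series converges to their average, [(2) + (-7)]/2 = -5/2.

-5/2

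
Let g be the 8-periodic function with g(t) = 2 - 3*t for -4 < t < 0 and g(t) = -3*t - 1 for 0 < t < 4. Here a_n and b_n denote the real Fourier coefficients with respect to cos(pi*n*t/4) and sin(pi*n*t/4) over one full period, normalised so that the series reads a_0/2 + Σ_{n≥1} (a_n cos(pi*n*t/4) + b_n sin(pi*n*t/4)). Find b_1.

b_1 = 1/4 ∫_{-4}^{4} g(t) sin(pi*t/4) dt.
Split the integral at the breakpoints.
Integrating by parts (boundary term plus one more integral), an antiderivative of (2 - 3*t) sin(pi*t/4) is 12*t*cos(pi*t/4)/pi - 48*sin(pi*t/4)/pi**2 - 8*cos(pi*t/4)/pi; evaluating from -4 to 0: ∫_{-4}^{0} (2 - 3*t) sin(pi*t/4) dt = (-8/pi) - (56/pi) = -64/pi.
Integrating by parts (boundary term plus one more integral), an antiderivative of (-3*t - 1) sin(pi*t/4) is 12*t*cos(pi*t/4)/pi - 48*sin(pi*t/4)/pi**2 + 4*cos(pi*t/4)/pi; evaluating from 0 to 4: ∫_{0}^{4} (-3*t - 1) sin(pi*t/4) dt = (-52/pi) - (4/pi) = -56/pi.
Summing the pieces and multiplying by (1/4) gives b_1 = -30/pi.

-30/pi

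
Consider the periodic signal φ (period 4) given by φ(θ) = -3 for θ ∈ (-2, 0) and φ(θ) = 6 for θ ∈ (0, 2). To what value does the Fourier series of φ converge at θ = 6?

3/2

θ = 6 differs from θ = -2 by 2 full period(s), and the series is 4-periodic.
At θ = -2 the one-sided limits are φ(-2^-) = 6 and φ(-2^+) = -3.
By Dirichlet's theorem the series converges to their average, [(6) + (-3)]/2 = 3/2.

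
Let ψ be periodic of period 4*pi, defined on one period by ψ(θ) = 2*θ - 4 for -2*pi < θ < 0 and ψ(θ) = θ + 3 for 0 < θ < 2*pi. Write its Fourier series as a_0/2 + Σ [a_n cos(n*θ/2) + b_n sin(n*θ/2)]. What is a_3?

4/(9*pi)

a_3 = (1/(2*pi)) ∫_{-2*pi}^{2*pi} ψ(θ) cos(3*θ/2) dθ.
Split the integral at the breakpoints.
Integrating by parts (boundary term plus one more integral), an antiderivative of (2*θ - 4) cos(3*θ/2) is 4*θ*sin(3*θ/2)/3 - 8*sin(3*θ/2)/3 + 8*cos(3*θ/2)/9; evaluating from -2*pi to 0: ∫_{-2*pi}^{0} (2*θ - 4) cos(3*θ/2) dθ = (8/9) - (-8/9) = 16/9.
Integrating by parts (boundary term plus one more integral), an antiderivative of (θ + 3) cos(3*θ/2) is 2*θ*sin(3*θ/2)/3 + 2*sin(3*θ/2) + 4*cos(3*θ/2)/9; evaluating from 0 to 2*pi: ∫_{0}^{2*pi} (θ + 3) cos(3*θ/2) dθ = (-4/9) - (4/9) = -8/9.
Summing the pieces and multiplying by (1/(2*pi)) gives a_3 = 4/(9*pi).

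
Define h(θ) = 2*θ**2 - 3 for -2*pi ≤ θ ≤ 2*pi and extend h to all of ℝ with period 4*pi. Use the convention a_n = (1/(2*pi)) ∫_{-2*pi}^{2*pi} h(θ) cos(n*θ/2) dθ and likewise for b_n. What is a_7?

-32/49

a_7 = (1/(2*pi)) ∫_{-2*pi}^{2*pi} h(θ) cos(7*θ/2) dθ.
h is even and cos(7*θ/2) is even, so the integrand is even and a_7 = 1/pi ∫_0^{2*pi} h(θ) cos(7*θ/2) dθ.
Integrating by parts twice (tabular method), an antiderivative of (2*θ**2 - 3) cos(7*θ/2) is 4*θ**2*sin(7*θ/2)/7 + 16*θ*cos(7*θ/2)/49 - 326*sin(7*θ/2)/343; evaluating from 0 to 2*pi: ∫_{0}^{2*pi} (2*θ**2 - 3) cos(7*θ/2) dθ = (-32*pi/49) - (0) = -32*pi/49.
Hence a_7 = (1/pi)·(-32*pi/49) = -32/49.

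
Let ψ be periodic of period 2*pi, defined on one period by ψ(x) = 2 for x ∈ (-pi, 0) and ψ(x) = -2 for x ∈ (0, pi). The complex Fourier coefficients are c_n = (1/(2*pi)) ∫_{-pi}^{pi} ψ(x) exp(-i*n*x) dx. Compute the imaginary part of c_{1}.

Since ψ is real-valued, Im(c_{1}) = -(1/(2*pi)) ∫_{-pi}^{pi} ψ(x) sin(x) dx = -b_{1}/2.
ψ is odd and sin(x) is odd, so the integrand is even: ∫_{-pi}^{pi} ψ(x) sin(x) dx = 2∫_0^{pi} ψ(x) sin(x) dx.
Directly, an antiderivative of (-2) sin(x) is 2*cos(x); evaluating from 0 to pi: ∫_{0}^{pi} (-2) sin(x) dx = (-2) - (2) = -4.
So ∫_{-pi}^{pi} ψ(x) sin(x) dx = -8.
Hence Im(c_{1}) = (-1/(2*pi))·(-8) = 4/pi.

4/pi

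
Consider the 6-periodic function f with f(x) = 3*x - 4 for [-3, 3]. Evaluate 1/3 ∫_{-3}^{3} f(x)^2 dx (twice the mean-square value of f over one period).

1/3 ∫_{-3}^{3} f(x)^2 dx = 1/3 · (258) = 86.

86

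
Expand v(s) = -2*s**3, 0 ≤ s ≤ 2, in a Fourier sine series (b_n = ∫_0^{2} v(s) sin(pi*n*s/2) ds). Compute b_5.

b_5 = ∫_0^{2} (-2*s**3) sin(5*pi*s/2) ds.
Integrating by parts three times (tabular method), an antiderivative of (-2*s**3) sin(5*pi*s/2) is 4*s**3*cos(5*pi*s/2)/(5*pi) - 24*s**2*sin(5*pi*s/2)/(25*pi**2) - 96*s*cos(5*pi*s/2)/(125*pi**3) + 192*sin(5*pi*s/2)/(625*pi**4); evaluating from 0 to 2: ∫_{0}^{2} (-2*s**3) sin(5*pi*s/2) ds = (32*(6 - 25*pi**2)/(125*pi**3)) - (0) = 32*(6 - 25*pi**2)/(125*pi**3).
Hence b_5 = 32*(6 - 25*pi**2)/(125*pi**3).

32*(6 - 25*pi**2)/(125*pi**3)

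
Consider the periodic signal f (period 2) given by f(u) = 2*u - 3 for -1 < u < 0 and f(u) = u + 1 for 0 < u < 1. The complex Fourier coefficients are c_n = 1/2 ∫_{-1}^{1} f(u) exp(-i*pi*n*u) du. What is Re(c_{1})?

pi**(-2)

Since f is real-valued, Re(c_{1}) = 1/2 ∫_{-1}^{1} f(u) cos(pi*u) du = a_{1}/2.
Split the integral at the breakpoints.
Integrating by parts (boundary term plus one more integral), an antiderivative of (2*u - 3) cos(pi*u) is 2*u*sin(pi*u)/pi - 3*sin(pi*u)/pi + 2*cos(pi*u)/pi**2; evaluating from -1 to 0: ∫_{-1}^{0} (2*u - 3) cos(pi*u) du = (2/pi**2) - (-2/pi**2) = 4/pi**2.
Integrating by parts (boundary term plus one more integral), an antiderivative of (u + 1) cos(pi*u) is u*sin(pi*u)/pi + sin(pi*u)/pi + cos(pi*u)/pi**2; evaluating from 0 to 1: ∫_{0}^{1} (u + 1) cos(pi*u) du = (-1/pi**2) - (pi**(-2)) = -2/pi**2.
So ∫_{-1}^{1} f(u) cos(pi*u) du = 2/pi**2.
Hence Re(c_{1}) = (1/2)·(2/pi**2) = pi**(-2).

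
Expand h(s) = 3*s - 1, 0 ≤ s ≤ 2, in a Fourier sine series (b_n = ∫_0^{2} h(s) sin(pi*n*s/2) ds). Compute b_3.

b_3 = ∫_0^{2} (3*s - 1) sin(3*pi*s/2) ds.
Integrating by parts (boundary term plus one more integral), an antiderivative of (3*s - 1) sin(3*pi*s/2) is -2*s*cos(3*pi*s/2)/pi + 4*sin(3*pi*s/2)/(3*pi**2) + 2*cos(3*pi*s/2)/(3*pi); evaluating from 0 to 2: ∫_{0}^{2} (3*s - 1) sin(3*pi*s/2) ds = (10/(3*pi)) - (2/(3*pi)) = 8/(3*pi).
Hence b_3 = 8/(3*pi).

8/(3*pi)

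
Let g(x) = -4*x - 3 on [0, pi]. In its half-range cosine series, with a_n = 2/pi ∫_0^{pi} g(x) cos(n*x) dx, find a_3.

a_3 = 2/pi ∫_0^{pi} (-4*x - 3) cos(3*x) dx.
Integrating by parts (boundary term plus one more integral), an antiderivative of (-4*x - 3) cos(3*x) is -4*x*sin(3*x)/3 - sin(3*x) - 4*cos(3*x)/9; evaluating from 0 to pi: ∫_{0}^{pi} (-4*x - 3) cos(3*x) dx = (4/9) - (-4/9) = 8/9.
Hence a_3 = (2/pi)·(8/9) = 16/(9*pi).

16/(9*pi)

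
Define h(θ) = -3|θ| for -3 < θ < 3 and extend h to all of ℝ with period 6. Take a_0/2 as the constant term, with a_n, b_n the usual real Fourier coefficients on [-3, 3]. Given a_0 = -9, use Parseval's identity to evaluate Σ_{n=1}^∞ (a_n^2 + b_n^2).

27/2

Parseval: a_0^2/2 + Σ_{n≥1} (a_n^2+b_n^2) = 1/3 ∫_{-3}^{3} h(θ)^2 dθ = 54.
Subtract a_0^2/2 = 81/2: Σ (a_n^2+b_n^2) = 27/2.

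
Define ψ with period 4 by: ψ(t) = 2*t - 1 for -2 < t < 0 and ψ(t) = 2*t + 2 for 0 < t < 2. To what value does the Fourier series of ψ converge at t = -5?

t = -5 differs from t = -1 by -1 full period(s), and the series is 4-periodic.
ψ is continuous at t = -1 with value -3, so the series converges to -3 there.

-3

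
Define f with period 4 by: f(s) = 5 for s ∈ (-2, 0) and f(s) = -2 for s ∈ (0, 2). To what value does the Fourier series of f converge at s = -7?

s = -7 differs from s = 1 by -2 full period(s), and the series is 4-periodic.
f is continuous at s = 1 with value -2, so the series converges to -2 there.

-2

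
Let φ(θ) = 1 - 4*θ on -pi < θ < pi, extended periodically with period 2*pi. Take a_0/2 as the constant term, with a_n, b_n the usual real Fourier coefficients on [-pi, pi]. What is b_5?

b_5 = 1/pi ∫_{-pi}^{pi} φ(θ) sin(5*θ) dθ.
Integrating by parts (boundary term plus one more integral), an antiderivative of (1 - 4*θ) sin(5*θ) is 4*θ*cos(5*θ)/5 - 4*sin(5*θ)/25 - cos(5*θ)/5; evaluating from -pi to pi: ∫_{-pi}^{pi} (1 - 4*θ) sin(5*θ) dθ = (1/5 - 4*pi/5) - (1/5 + 4*pi/5) = -8*pi/5.
Hence b_5 = (1/pi)·(-8*pi/5) = -8/5.

-8/5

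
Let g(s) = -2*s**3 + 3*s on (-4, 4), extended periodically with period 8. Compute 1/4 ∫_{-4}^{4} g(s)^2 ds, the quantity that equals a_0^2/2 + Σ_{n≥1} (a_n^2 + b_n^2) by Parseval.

124192/35

1/4 ∫_{-4}^{4} g(s)^2 ds = 1/4 · (496768/35) = 124192/35.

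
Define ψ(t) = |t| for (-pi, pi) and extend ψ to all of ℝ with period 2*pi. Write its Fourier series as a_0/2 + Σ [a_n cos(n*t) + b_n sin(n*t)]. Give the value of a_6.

a_6 = 1/pi ∫_{-pi}^{pi} ψ(t) cos(6*t) dt.
ψ is even and cos(6*t) is even, so the integrand is even and a_6 = 2/pi ∫_0^{pi} ψ(t) cos(6*t) dt.
Integrating by parts (boundary term plus one more integral), an antiderivative of (t) cos(6*t) is t*sin(6*t)/6 + cos(6*t)/36; evaluating from 0 to pi: ∫_{0}^{pi} (t) cos(6*t) dt = (1/36) - (1/36) = 0.
Hence a_6 = (2/pi)·(0) = 0.

0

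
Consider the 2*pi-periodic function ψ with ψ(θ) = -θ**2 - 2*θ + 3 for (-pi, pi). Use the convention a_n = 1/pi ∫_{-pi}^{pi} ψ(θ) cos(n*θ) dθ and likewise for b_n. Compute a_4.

a_4 = 1/pi ∫_{-pi}^{pi} ψ(θ) cos(4*θ) dθ.
Integrating by parts twice (tabular method), an antiderivative of (-θ**2 - 2*θ + 3) cos(4*θ) is -θ**2*sin(4*θ)/4 - θ*sin(4*θ)/2 - θ*cos(4*θ)/8 + 25*sin(4*θ)/32 - cos(4*θ)/8; evaluating from -pi to pi: ∫_{-pi}^{pi} (-θ**2 - 2*θ + 3) cos(4*θ) dθ = (-pi/8 - 1/8) - (-1/8 + pi/8) = -pi/4.
Hence a_4 = (1/pi)·(-pi/4) = -1/4.

-1/4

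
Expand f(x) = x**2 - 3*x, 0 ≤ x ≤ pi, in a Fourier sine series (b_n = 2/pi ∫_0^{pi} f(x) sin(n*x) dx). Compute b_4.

b_4 = 2/pi ∫_0^{pi} (x**2 - 3*x) sin(4*x) dx.
Integrating by parts twice (tabular method), an antiderivative of (x**2 - 3*x) sin(4*x) is -x**2*cos(4*x)/4 + x*sin(4*x)/8 + 3*x*cos(4*x)/4 - 3*sin(4*x)/16 + cos(4*x)/32; evaluating from 0 to pi: ∫_{0}^{pi} (x**2 - 3*x) sin(4*x) dx = (-pi**2/4 + 1/32 + 3*pi/4) - (1/32) = pi*(3 - pi)/4.
Hence b_4 = (2/pi)·(pi*(3 - pi)/4) = 3/2 - pi/2.

3/2 - pi/2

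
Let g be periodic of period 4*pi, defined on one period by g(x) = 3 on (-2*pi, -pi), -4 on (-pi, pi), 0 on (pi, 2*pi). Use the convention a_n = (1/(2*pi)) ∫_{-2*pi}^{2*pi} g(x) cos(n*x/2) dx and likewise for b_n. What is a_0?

-5/2

a_0 = (1/(2*pi)) ∫_{-2*pi}^{2*pi} g(x) dx = (1/(2*pi)) · (-5*pi) = -5/2.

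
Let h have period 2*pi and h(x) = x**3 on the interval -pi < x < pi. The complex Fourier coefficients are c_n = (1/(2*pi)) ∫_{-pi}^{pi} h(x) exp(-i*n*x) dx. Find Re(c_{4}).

Since h is real-valued, Re(c_{4}) = (1/(2*pi)) ∫_{-pi}^{pi} h(x) cos(4*x) dx = a_{4}/2.
(h is odd, so the integrand is odd over a symmetric interval and the integral vanishes.)

0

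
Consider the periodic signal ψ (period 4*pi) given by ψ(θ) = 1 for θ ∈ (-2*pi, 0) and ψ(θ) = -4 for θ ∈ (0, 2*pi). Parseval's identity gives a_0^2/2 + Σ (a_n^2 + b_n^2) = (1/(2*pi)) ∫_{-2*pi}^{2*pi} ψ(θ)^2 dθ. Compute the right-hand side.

(1/(2*pi)) ∫_{-2*pi}^{2*pi} ψ(θ)^2 dθ = (1/(2*pi)) · (34*pi) = 17.

17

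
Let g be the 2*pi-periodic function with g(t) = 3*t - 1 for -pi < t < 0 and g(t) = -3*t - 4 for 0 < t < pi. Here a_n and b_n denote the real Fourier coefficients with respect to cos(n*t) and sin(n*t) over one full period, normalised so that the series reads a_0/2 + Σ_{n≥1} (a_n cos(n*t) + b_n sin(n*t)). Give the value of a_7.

12/(49*pi)

a_7 = 1/pi ∫_{-pi}^{pi} g(t) cos(7*t) dt.
Split the integral at the breakpoints.
Integrating by parts (boundary term plus one more integral), an antiderivative of (3*t - 1) cos(7*t) is 3*t*sin(7*t)/7 - sin(7*t)/7 + 3*cos(7*t)/49; evaluating from -pi to 0: ∫_{-pi}^{0} (3*t - 1) cos(7*t) dt = (3/49) - (-3/49) = 6/49.
Integrating by parts (boundary term plus one more integral), an antiderivative of (-3*t - 4) cos(7*t) is -3*t*sin(7*t)/7 - 4*sin(7*t)/7 - 3*cos(7*t)/49; evaluating from 0 to pi: ∫_{0}^{pi} (-3*t - 4) cos(7*t) dt = (3/49) - (-3/49) = 6/49.
Summing the pieces and multiplying by (1/pi) gives a_7 = 12/(49*pi).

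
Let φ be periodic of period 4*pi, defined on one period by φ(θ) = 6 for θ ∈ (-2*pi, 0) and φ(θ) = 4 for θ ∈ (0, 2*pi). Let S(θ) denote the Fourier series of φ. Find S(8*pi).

θ = 8*pi differs from θ = 0 by 2 full period(s), and the series is 4*pi-periodic.
At θ = 0 the one-sided limits are φ(0^-) = 6 and φ(0^+) = 4.
By Dirichlet's theorem the series converges to their average, [(6) + (4)]/2 = 5.

5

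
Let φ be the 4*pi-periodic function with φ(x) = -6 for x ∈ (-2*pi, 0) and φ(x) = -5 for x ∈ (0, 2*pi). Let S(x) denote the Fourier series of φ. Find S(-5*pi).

x = -5*pi differs from x = -pi by -1 full period(s), and the series is 4*pi-periodic.
φ is continuous at x = -pi with value -6, so the series converges to -6 there.

-6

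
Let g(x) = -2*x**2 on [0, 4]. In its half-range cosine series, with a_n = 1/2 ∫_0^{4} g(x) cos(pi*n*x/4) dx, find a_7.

a_7 = 1/2 ∫_0^{4} (-2*x**2) cos(7*pi*x/4) dx.
Integrating by parts twice (tabular method), an antiderivative of (-2*x**2) cos(7*pi*x/4) is -8*x**2*sin(7*pi*x/4)/(7*pi) - 64*x*cos(7*pi*x/4)/(49*pi**2) + 256*sin(7*pi*x/4)/(343*pi**3); evaluating from 0 to 4: ∫_{0}^{4} (-2*x**2) cos(7*pi*x/4) dx = (256/(49*pi**2)) - (0) = 256/(49*pi**2).
Hence a_7 = (1/2)·(256/(49*pi**2)) = 128/(49*pi**2).

128/(49*pi**2)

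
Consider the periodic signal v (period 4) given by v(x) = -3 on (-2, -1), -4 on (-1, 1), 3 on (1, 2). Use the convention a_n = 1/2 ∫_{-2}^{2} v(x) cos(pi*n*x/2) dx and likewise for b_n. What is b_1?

6/pi

b_1 = 1/2 ∫_{-2}^{2} v(x) sin(pi*x/2) dx.
Split the integral at the breakpoints.
Directly, an antiderivative of (-3) sin(pi*x/2) is 6*cos(pi*x/2)/pi; evaluating from -2 to -1: ∫_{-2}^{-1} (-3) sin(pi*x/2) dx = (0) - (-6/pi) = 6/pi.
Directly, an antiderivative of (-4) sin(pi*x/2) is 8*cos(pi*x/2)/pi; evaluating from -1 to 1: ∫_{-1}^{1} (-4) sin(pi*x/2) dx = (0) - (0) = 0.
Directly, an antiderivative of (3) sin(pi*x/2) is -6*cos(pi*x/2)/pi; evaluating from 1 to 2: ∫_{1}^{2} (3) sin(pi*x/2) dx = (6/pi) - (0) = 6/pi.
Summing the pieces and multiplying by (1/2) gives b_1 = 6/pi.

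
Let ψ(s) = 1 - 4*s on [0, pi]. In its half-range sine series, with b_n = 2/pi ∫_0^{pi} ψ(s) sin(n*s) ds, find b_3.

4*(1 - 2*pi)/(3*pi)

b_3 = 2/pi ∫_0^{pi} (1 - 4*s) sin(3*s) ds.
Integrating by parts (boundary term plus one more integral), an antiderivative of (1 - 4*s) sin(3*s) is 4*s*cos(3*s)/3 - 4*sin(3*s)/9 - cos(3*s)/3; evaluating from 0 to pi: ∫_{0}^{pi} (1 - 4*s) sin(3*s) ds = (1/3 - 4*pi/3) - (-1/3) = 2/3 - 4*pi/3.
Hence b_3 = (2/pi)·(2/3 - 4*pi/3) = 4*(1 - 2*pi)/(3*pi).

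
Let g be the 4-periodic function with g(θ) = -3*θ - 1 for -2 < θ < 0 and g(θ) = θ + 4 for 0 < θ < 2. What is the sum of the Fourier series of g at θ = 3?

2

θ = 3 differs from θ = -1 by 1 full period(s), and the series is 4-periodic.
g is continuous at θ = -1 with value 2, so the series converges to 2 there.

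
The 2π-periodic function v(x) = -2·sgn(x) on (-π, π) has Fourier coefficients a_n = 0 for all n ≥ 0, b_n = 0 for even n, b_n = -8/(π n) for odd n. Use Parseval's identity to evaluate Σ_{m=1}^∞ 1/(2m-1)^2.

pi**2/8

Parseval: Σ b_n^2 = (1/π) ∫_{-π}^{π} v(x)^2 dx = 8.
Only odd n contribute, with b_n^2 = 64/(π^2 n^2), so Σ_{m≥1} 1/(2m-1)^2 = π^2·(8)/64 = pi**2/8.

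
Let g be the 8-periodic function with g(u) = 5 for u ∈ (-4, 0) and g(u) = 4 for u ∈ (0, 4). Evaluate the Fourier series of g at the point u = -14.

4

u = -14 differs from u = 2 by -2 full period(s), and the series is 8-periodic.
g is continuous at u = 2 with value 4, so the series converges to 4 there.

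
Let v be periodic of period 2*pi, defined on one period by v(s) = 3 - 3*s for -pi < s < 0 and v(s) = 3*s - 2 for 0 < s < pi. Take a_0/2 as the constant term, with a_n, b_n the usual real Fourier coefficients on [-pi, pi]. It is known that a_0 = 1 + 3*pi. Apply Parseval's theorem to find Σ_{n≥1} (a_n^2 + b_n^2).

Parseval: a_0^2/2 + Σ_{n≥1} (a_n^2+b_n^2) = 1/pi ∫_{-pi}^{pi} v(s)^2 ds = 3*pi + 13 + 6*pi**2.
Subtract a_0^2/2 = (1 + 3*pi)**2/2: Σ (a_n^2+b_n^2) = 25/2 + 3*pi**2/2.

25/2 + 3*pi**2/2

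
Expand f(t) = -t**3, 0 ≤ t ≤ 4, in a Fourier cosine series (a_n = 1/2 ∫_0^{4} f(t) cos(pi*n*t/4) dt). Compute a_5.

384*(-4 + 25*pi**2)/(625*pi**4)

a_5 = 1/2 ∫_0^{4} (-t**3) cos(5*pi*t/4) dt.
Integrating by parts three times (tabular method), an antiderivative of (-t**3) cos(5*pi*t/4) is -4*t**3*sin(5*pi*t/4)/(5*pi) - 48*t**2*cos(5*pi*t/4)/(25*pi**2) + 384*t*sin(5*pi*t/4)/(125*pi**3) + 1536*cos(5*pi*t/4)/(625*pi**4); evaluating from 0 to 4: ∫_{0}^{4} (-t**3) cos(5*pi*t/4) dt = (768*(-2 + 25*pi**2)/(625*pi**4)) - (1536/(625*pi**4)) = 768*(-4 + 25*pi**2)/(625*pi**4).
Hence a_5 = (1/2)·(768*(-4 + 25*pi**2)/(625*pi**4)) = 384*(-4 + 25*pi**2)/(625*pi**4).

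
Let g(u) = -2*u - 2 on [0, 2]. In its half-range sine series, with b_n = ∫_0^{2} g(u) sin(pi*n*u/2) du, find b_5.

-16/(5*pi)

b_5 = ∫_0^{2} (-2*u - 2) sin(5*pi*u/2) du.
Integrating by parts (boundary term plus one more integral), an antiderivative of (-2*u - 2) sin(5*pi*u/2) is 4*u*cos(5*pi*u/2)/(5*pi) - 8*sin(5*pi*u/2)/(25*pi**2) + 4*cos(5*pi*u/2)/(5*pi); evaluating from 0 to 2: ∫_{0}^{2} (-2*u - 2) sin(5*pi*u/2) du = (-12/(5*pi)) - (4/(5*pi)) = -16/(5*pi).
Hence b_5 = -16/(5*pi).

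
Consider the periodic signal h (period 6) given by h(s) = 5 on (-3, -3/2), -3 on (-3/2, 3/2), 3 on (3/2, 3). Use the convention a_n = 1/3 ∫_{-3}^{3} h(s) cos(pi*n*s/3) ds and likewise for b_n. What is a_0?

a_0 = 1/3 ∫_{-3}^{3} h(s) ds = 1/3 · (3) = 1.

1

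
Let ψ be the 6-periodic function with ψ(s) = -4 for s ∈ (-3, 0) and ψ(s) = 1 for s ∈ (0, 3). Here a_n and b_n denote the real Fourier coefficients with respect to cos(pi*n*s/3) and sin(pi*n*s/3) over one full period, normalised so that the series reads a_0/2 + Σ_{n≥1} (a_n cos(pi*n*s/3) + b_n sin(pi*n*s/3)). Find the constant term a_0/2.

a_0 = 1/3 ∫_{-3}^{3} ψ(s) ds = 1/3 · (-9) = -3.
So the constant term a_0/2 = -3/2.

-3/2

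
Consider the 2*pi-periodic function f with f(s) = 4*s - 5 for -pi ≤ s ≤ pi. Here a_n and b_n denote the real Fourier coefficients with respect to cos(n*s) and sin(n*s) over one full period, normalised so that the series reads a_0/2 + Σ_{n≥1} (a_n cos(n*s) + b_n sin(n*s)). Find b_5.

8/5

b_5 = 1/pi ∫_{-pi}^{pi} f(s) sin(5*s) ds.
Integrating by parts (boundary term plus one more integral), an antiderivative of (4*s - 5) sin(5*s) is -4*s*cos(5*s)/5 + 4*sin(5*s)/25 + cos(5*s); evaluating from -pi to pi: ∫_{-pi}^{pi} (4*s - 5) sin(5*s) ds = (-1 + 4*pi/5) - (-4*pi/5 - 1) = 8*pi/5.
Hence b_5 = (1/pi)·(8*pi/5) = 8/5.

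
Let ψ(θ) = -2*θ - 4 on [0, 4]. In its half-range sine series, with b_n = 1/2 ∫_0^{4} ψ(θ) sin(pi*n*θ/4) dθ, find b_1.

b_1 = 1/2 ∫_0^{4} (-2*θ - 4) sin(pi*θ/4) dθ.
Integrating by parts (boundary term plus one more integral), an antiderivative of (-2*θ - 4) sin(pi*θ/4) is 8*θ*cos(pi*θ/4)/pi - 32*sin(pi*θ/4)/pi**2 + 16*cos(pi*θ/4)/pi; evaluating from 0 to 4: ∫_{0}^{4} (-2*θ - 4) sin(pi*θ/4) dθ = (-48/pi) - (16/pi) = -64/pi.
Hence b_1 = (1/2)·(-64/pi) = -32/pi.

-32/pi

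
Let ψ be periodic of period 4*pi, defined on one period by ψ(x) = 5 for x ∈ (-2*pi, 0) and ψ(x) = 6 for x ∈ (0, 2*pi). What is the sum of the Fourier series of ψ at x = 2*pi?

x = 2*pi differs from x = -2*pi by 1 full period(s), and the series is 4*pi-periodic.
At x = -2*pi the one-sided limits are ψ(-2*pi^-) = 6 and ψ(-2*pi^+) = 5.
By Dirichlet's theorem the series converges to their average, [(6) + (5)]/2 = 11/2.

11/2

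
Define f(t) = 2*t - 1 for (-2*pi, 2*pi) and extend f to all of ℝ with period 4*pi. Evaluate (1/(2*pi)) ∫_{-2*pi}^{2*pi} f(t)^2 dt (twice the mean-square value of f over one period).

2 + 32*pi**2/3

(1/(2*pi)) ∫_{-2*pi}^{2*pi} f(t)^2 dt = (1/(2*pi)) · (4*pi + 64*pi**3/3) = 2 + 32*pi**2/3.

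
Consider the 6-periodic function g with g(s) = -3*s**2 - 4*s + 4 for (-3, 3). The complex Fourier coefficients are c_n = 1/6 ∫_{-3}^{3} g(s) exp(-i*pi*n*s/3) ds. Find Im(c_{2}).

-6/pi

Since g is real-valued, Im(c_{2}) = -1/6 ∫_{-3}^{3} g(s) sin(2*pi*s/3) ds = -b_{2}/2.
Integrating by parts twice (tabular method), an antiderivative of (-3*s**2 - 4*s + 4) sin(2*pi*s/3) is 9*s**2*cos(2*pi*s/3)/(2*pi) - 27*s*sin(2*pi*s/3)/(2*pi**2) + 6*s*cos(2*pi*s/3)/pi - 9*sin(2*pi*s/3)/pi**2 - 6*cos(2*pi*s/3)/pi - 81*cos(2*pi*s/3)/(4*pi**3); evaluating from -3 to 3: ∫_{-3}^{3} (-3*s**2 - 4*s + 4) sin(2*pi*s/3) ds = (3*(-27 + 70*pi**2)/(4*pi**3)) - (3*(-27 + 22*pi**2)/(4*pi**3)) = 36/pi.
Hence Im(c_{2}) = (-1/6)·(36/pi) = -6/pi.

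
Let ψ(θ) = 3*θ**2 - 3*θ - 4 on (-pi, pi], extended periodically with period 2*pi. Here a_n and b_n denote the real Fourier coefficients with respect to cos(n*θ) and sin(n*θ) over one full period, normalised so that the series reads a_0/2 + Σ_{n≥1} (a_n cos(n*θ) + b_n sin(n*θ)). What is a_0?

-8 + 2*pi**2

a_0 = 1/pi ∫_{-pi}^{pi} ψ(θ) dθ = 1/pi · (2*pi*(-4 + pi**2)) = -8 + 2*pi**2.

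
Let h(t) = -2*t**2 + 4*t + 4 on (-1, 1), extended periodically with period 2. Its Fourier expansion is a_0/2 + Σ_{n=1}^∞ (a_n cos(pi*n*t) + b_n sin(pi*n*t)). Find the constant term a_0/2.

a_0 = ∫_{-1}^{1} h(t) dt = 20/3.
So the constant term a_0/2 = 10/3.

10/3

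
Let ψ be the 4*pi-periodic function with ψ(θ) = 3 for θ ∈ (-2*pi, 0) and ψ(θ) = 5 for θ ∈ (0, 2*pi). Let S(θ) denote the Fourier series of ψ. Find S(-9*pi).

3

θ = -9*pi differs from θ = -pi by -2 full period(s), and the series is 4*pi-periodic.
ψ is continuous at θ = -pi with value 3, so the series converges to 3 there.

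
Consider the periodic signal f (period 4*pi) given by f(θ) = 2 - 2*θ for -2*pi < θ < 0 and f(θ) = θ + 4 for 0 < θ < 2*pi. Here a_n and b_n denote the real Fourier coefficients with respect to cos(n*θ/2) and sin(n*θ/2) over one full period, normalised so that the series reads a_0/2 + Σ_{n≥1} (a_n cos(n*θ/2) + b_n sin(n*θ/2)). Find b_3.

2*(2 - pi)/(3*pi)

b_3 = (1/(2*pi)) ∫_{-2*pi}^{2*pi} f(θ) sin(3*θ/2) dθ.
Split the integral at the breakpoints.
Integrating by parts (boundary term plus one more integral), an antiderivative of (2 - 2*θ) sin(3*θ/2) is 4*θ*cos(3*θ/2)/3 - 8*sin(3*θ/2)/9 - 4*cos(3*θ/2)/3; evaluating from -2*pi to 0: ∫_{-2*pi}^{0} (2 - 2*θ) sin(3*θ/2) dθ = (-4/3) - (4/3 + 8*pi/3) = -8*pi/3 - 8/3.
Integrating by parts (boundary term plus one more integral), an antiderivative of (θ + 4) sin(3*θ/2) is -2*θ*cos(3*θ/2)/3 + 4*sin(3*θ/2)/9 - 8*cos(3*θ/2)/3; evaluating from 0 to 2*pi: ∫_{0}^{2*pi} (θ + 4) sin(3*θ/2) dθ = (8/3 + 4*pi/3) - (-8/3) = 4*pi/3 + 16/3.
Summing the pieces and multiplying by (1/(2*pi)) gives b_3 = 2*(2 - pi)/(3*pi).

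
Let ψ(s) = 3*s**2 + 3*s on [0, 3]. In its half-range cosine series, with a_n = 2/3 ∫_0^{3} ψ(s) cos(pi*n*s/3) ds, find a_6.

a_6 = 2/3 ∫_0^{3} (3*s**2 + 3*s) cos(2*pi*s) ds.
Integrating by parts twice (tabular method), an antiderivative of (3*s**2 + 3*s) cos(2*pi*s) is 3*s**2*sin(2*pi*s)/(2*pi) + 3*s*sin(2*pi*s)/(2*pi) + 3*s*cos(2*pi*s)/(2*pi**2) - 3*sin(2*pi*s)/(4*pi**3) + 3*cos(2*pi*s)/(4*pi**2); evaluating from 0 to 3: ∫_{0}^{3} (3*s**2 + 3*s) cos(2*pi*s) ds = (21/(4*pi**2)) - (3/(4*pi**2)) = 9/(2*pi**2).
Hence a_6 = (2/3)·(9/(2*pi**2)) = 3/pi**2.

3/pi**2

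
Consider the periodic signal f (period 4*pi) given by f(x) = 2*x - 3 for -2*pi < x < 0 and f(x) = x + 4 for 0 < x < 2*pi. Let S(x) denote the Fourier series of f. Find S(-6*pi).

x = -6*pi differs from x = 2*pi by -2 full period(s), and the series is 4*pi-periodic.
At x = 2*pi the one-sided limits are f(2*pi^-) = 4 + 2*pi and f(2*pi^+) = -4*pi - 3.
By Dirichlet's theorem the series converges to their average, [(4 + 2*pi) + (-4*pi - 3)]/2 = 1/2 - pi.

1/2 - pi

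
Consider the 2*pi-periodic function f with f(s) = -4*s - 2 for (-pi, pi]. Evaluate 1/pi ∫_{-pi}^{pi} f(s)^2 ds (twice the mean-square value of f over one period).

8 + 32*pi**2/3

1/pi ∫_{-pi}^{pi} f(s)^2 ds = 1/pi · (8*pi + 32*pi**3/3) = 8 + 32*pi**2/3.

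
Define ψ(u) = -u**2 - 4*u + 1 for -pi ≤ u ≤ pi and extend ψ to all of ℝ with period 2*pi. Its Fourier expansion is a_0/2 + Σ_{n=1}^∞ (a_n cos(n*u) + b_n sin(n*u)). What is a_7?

a_7 = 1/pi ∫_{-pi}^{pi} ψ(u) cos(7*u) du.
Integrating by parts twice (tabular method), an antiderivative of (-u**2 - 4*u + 1) cos(7*u) is -u**2*sin(7*u)/7 - 4*u*sin(7*u)/7 - 2*u*cos(7*u)/49 + 51*sin(7*u)/343 - 4*cos(7*u)/49; evaluating from -pi to pi: ∫_{-pi}^{pi} (-u**2 - 4*u + 1) cos(7*u) du = (4/49 + 2*pi/49) - (4/49 - 2*pi/49) = 4*pi/49.
Hence a_7 = (1/pi)·(4*pi/49) = 4/49.

4/49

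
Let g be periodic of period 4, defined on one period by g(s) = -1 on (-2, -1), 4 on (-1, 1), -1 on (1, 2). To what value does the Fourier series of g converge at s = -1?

3/2

At s = -1 the one-sided limits are g(-1^-) = -1 and g(-1^+) = 4.
By Dirichlet's theorem the series converges to their average, [(-1) + (4)]/2 = 3/2.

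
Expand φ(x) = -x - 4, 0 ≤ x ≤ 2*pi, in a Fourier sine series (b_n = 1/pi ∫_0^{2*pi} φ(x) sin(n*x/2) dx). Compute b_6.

2/3

b_6 = 1/pi ∫_0^{2*pi} (-x - 4) sin(3*x) dx.
Integrating by parts (boundary term plus one more integral), an antiderivative of (-x - 4) sin(3*x) is x*cos(3*x)/3 - sin(3*x)/9 + 4*cos(3*x)/3; evaluating from 0 to 2*pi: ∫_{0}^{2*pi} (-x - 4) sin(3*x) dx = (4/3 + 2*pi/3) - (4/3) = 2*pi/3.
Hence b_6 = (1/pi)·(2*pi/3) = 2/3.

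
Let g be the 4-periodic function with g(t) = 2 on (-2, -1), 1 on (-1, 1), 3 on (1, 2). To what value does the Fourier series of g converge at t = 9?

2

t = 9 differs from t = 1 by 2 full period(s), and the series is 4-periodic.
At t = 1 the one-sided limits are g(1^-) = 1 and g(1^+) = 3.
By Dirichlet's theorem the series converges to their average, [(1) + (3)]/2 = 2.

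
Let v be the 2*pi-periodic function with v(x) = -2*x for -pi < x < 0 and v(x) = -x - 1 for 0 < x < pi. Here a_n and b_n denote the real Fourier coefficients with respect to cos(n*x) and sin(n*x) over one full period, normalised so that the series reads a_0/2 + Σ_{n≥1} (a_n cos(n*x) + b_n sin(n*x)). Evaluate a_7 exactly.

a_7 = 1/pi ∫_{-pi}^{pi} v(x) cos(7*x) dx.
Split the integral at the breakpoints.
Integrating by parts (boundary term plus one more integral), an antiderivative of (-2*x) cos(7*x) is -2*x*sin(7*x)/7 - 2*cos(7*x)/49; evaluating from -pi to 0: ∫_{-pi}^{0} (-2*x) cos(7*x) dx = (-2/49) - (2/49) = -4/49.
Integrating by parts (boundary term plus one more integral), an antiderivative of (-x - 1) cos(7*x) is -x*sin(7*x)/7 - sin(7*x)/7 - cos(7*x)/49; evaluating from 0 to pi: ∫_{0}^{pi} (-x - 1) cos(7*x) dx = (1/49) - (-1/49) = 2/49.
Summing the pieces and multiplying by (1/pi) gives a_7 = -2/(49*pi).

-2/(49*pi)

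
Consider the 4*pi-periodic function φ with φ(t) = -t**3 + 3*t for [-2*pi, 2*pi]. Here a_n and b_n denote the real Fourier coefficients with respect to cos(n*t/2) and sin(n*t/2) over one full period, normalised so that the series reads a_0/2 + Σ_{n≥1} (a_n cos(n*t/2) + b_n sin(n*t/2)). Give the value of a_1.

a_1 = (1/(2*pi)) ∫_{-2*pi}^{2*pi} φ(t) cos(t/2) dt.
φ is odd and cos(t/2) is even, so the integrand is odd over a symmetric interval and the integral vanishes.

0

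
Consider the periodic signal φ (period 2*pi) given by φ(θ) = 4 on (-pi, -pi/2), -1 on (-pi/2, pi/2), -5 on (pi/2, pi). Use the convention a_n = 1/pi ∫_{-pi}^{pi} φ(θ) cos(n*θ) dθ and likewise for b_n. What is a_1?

-1/pi

a_1 = 1/pi ∫_{-pi}^{pi} φ(θ) cos(θ) dθ.
Split the integral at the breakpoints.
Directly, an antiderivative of (4) cos(θ) is 4*sin(θ); evaluating from -pi to -pi/2: ∫_{-pi}^{-pi/2} (4) cos(θ) dθ = (-4) - (0) = -4.
Directly, an antiderivative of (-1) cos(θ) is -sin(θ); evaluating from -pi/2 to pi/2: ∫_{-pi/2}^{pi/2} (-1) cos(θ) dθ = (-1) - (1) = -2.
Directly, an antiderivative of (-5) cos(θ) is -5*sin(θ); evaluating from pi/2 to pi: ∫_{pi/2}^{pi} (-5) cos(θ) dθ = (0) - (-5) = 5.
Summing the pieces and multiplying by (1/pi) gives a_1 = -1/pi.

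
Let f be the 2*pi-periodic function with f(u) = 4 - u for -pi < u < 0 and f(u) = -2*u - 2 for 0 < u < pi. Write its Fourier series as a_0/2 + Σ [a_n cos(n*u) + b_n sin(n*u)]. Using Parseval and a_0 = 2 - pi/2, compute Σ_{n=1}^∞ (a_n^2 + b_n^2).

37*pi**2/24 + 18 + 9*pi

Parseval: a_0^2/2 + Σ_{n≥1} (a_n^2+b_n^2) = 1/pi ∫_{-pi}^{pi} f(u)^2 du = 5*pi**2/3 + 20 + 8*pi.
Subtract a_0^2/2 = (4 - pi)**2/8: Σ (a_n^2+b_n^2) = 37*pi**2/24 + 18 + 9*pi.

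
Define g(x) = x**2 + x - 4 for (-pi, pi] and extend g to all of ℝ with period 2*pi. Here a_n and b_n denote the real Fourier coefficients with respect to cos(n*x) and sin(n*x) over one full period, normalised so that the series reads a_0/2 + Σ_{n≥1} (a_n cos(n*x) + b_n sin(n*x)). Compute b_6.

b_6 = 1/pi ∫_{-pi}^{pi} g(x) sin(6*x) dx.
Integrating by parts twice (tabular method), an antiderivative of (x**2 + x - 4) sin(6*x) is -x**2*cos(6*x)/6 + x*sin(6*x)/18 - x*cos(6*x)/6 + sin(6*x)/36 + 73*cos(6*x)/108; evaluating from -pi to pi: ∫_{-pi}^{pi} (x**2 + x - 4) sin(6*x) dx = (-pi**2/6 - pi/6 + 73/108) - (-pi**2/6 + pi/6 + 73/108) = -pi/3.
Hence b_6 = (1/pi)·(-pi/3) = -1/3.

-1/3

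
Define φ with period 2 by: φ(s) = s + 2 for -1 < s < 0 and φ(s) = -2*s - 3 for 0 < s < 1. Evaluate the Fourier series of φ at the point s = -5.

s = -5 differs from s = -1 by -2 full period(s), and the series is 2-periodic.
At s = -1 the one-sided limits are φ(-1^-) = -5 and φ(-1^+) = 1.
By Dirichlet's theorem the series converges to their average, [(-5) + (1)]/2 = -2.

-2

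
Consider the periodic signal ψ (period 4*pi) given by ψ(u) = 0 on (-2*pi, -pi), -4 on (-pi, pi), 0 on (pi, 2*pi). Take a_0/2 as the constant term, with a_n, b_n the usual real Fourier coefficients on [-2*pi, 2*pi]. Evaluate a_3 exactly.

a_3 = (1/(2*pi)) ∫_{-2*pi}^{2*pi} ψ(u) cos(3*u/2) du.
ψ is even and cos(3*u/2) is even, so the integrand is even and a_3 = 1/pi ∫_0^{2*pi} ψ(u) cos(3*u/2) du.
Split the integral at the breakpoints.
Directly, an antiderivative of (-4) cos(3*u/2) is -8*sin(3*u/2)/3; evaluating from 0 to pi: ∫_{0}^{pi} (-4) cos(3*u/2) du = (8/3) - (0) = 8/3.
∫_{pi}^{2*pi} (0) cos(3*u/2) du = 0.
Summing the pieces and multiplying by (1/pi) gives a_3 = 8/(3*pi).

8/(3*pi)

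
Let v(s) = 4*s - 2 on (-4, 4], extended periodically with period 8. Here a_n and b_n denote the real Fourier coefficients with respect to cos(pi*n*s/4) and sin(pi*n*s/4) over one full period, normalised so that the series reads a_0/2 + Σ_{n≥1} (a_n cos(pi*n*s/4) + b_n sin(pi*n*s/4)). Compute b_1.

b_1 = 1/4 ∫_{-4}^{4} v(s) sin(pi*s/4) ds.
Integrating by parts (boundary term plus one more integral), an antiderivative of (4*s - 2) sin(pi*s/4) is -16*s*cos(pi*s/4)/pi + 64*sin(pi*s/4)/pi**2 + 8*cos(pi*s/4)/pi; evaluating from -4 to 4: ∫_{-4}^{4} (4*s - 2) sin(pi*s/4) ds = (56/pi) - (-72/pi) = 128/pi.
Hence b_1 = (1/4)·(128/pi) = 32/pi.

32/pi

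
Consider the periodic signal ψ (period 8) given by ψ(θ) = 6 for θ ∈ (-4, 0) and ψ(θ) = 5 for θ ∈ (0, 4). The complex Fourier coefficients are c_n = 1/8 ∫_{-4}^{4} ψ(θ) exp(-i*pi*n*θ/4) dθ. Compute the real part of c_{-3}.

0

Since ψ is real-valued, Re(c_{-3}) = 1/8 ∫_{-4}^{4} ψ(θ) cos(-3*pi*θ/4) dθ = a_{3}/2.
Split the integral at the breakpoints.
Directly, an antiderivative of (6) cos(-3*pi*θ/4) is 8*sin(3*pi*θ/4)/pi; evaluating from -4 to 0: ∫_{-4}^{0} (6) cos(-3*pi*θ/4) dθ = (0) - (0) = 0.
Directly, an antiderivative of (5) cos(-3*pi*θ/4) is 20*sin(3*pi*θ/4)/(3*pi); evaluating from 0 to 4: ∫_{0}^{4} (5) cos(-3*pi*θ/4) dθ = (0) - (0) = 0.
So ∫_{-4}^{4} ψ(θ) cos(-3*pi*θ/4) dθ = 0.
Hence Re(c_{-3}) = (1/8)·(0) = 0.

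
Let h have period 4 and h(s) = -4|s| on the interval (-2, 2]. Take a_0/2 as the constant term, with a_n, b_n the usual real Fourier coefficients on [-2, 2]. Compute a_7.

a_7 = 1/2 ∫_{-2}^{2} h(s) cos(7*pi*s/2) ds.
h is even and cos(7*pi*s/2) is even, so the integrand is even and a_7 = ∫_0^{2} h(s) cos(7*pi*s/2) ds.
Integrating by parts (boundary term plus one more integral), an antiderivative of (-4*s) cos(7*pi*s/2) is -8*s*sin(7*pi*s/2)/(7*pi) - 16*cos(7*pi*s/2)/(49*pi**2); evaluating from 0 to 2: ∫_{0}^{2} (-4*s) cos(7*pi*s/2) ds = (16/(49*pi**2)) - (-16/(49*pi**2)) = 32/(49*pi**2).
Hence a_7 = 32/(49*pi**2).

32/(49*pi**2)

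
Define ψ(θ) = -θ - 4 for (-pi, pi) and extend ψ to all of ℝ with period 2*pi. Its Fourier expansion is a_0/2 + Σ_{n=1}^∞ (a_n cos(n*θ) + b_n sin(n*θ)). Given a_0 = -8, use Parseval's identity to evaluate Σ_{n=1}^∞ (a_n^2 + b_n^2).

2*pi**2/3

Parseval: a_0^2/2 + Σ_{n≥1} (a_n^2+b_n^2) = 1/pi ∫_{-pi}^{pi} ψ(θ)^2 dθ = 2*pi**2/3 + 32.
Subtract a_0^2/2 = 32: Σ (a_n^2+b_n^2) = 2*pi**2/3.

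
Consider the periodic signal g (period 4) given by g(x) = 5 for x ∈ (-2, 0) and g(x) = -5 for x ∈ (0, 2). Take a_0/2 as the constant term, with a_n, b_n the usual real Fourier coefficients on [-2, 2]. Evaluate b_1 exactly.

-20/pi

b_1 = 1/2 ∫_{-2}^{2} g(x) sin(pi*x/2) dx.
g is odd and sin(pi*x/2) is odd, so the integrand is even and b_1 = ∫_0^{2} g(x) sin(pi*x/2) dx.
Directly, an antiderivative of (-5) sin(pi*x/2) is 10*cos(pi*x/2)/pi; evaluating from 0 to 2: ∫_{0}^{2} (-5) sin(pi*x/2) dx = (-10/pi) - (10/pi) = -20/pi.
Hence b_1 = -20/pi.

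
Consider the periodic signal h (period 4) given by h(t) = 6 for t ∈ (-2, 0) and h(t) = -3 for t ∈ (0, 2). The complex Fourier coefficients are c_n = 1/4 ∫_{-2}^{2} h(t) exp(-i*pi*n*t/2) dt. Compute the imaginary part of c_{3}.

Since h is real-valued, Im(c_{3}) = -1/4 ∫_{-2}^{2} h(t) sin(3*pi*t/2) dt = -b_{3}/2.
Split the integral at the breakpoints.
Directly, an antiderivative of (6) sin(3*pi*t/2) is -4*cos(3*pi*t/2)/pi; evaluating from -2 to 0: ∫_{-2}^{0} (6) sin(3*pi*t/2) dt = (-4/pi) - (4/pi) = -8/pi.
Directly, an antiderivative of (-3) sin(3*pi*t/2) is 2*cos(3*pi*t/2)/pi; evaluating from 0 to 2: ∫_{0}^{2} (-3) sin(3*pi*t/2) dt = (-2/pi) - (2/pi) = -4/pi.
So ∫_{-2}^{2} h(t) sin(3*pi*t/2) dt = -12/pi.
Hence Im(c_{3}) = (-1/4)·(-12/pi) = 3/pi.

3/pi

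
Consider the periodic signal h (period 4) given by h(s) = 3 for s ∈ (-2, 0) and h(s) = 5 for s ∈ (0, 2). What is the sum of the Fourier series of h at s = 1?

5

h is continuous at s = 1 with value 5, so the series converges to 5 there.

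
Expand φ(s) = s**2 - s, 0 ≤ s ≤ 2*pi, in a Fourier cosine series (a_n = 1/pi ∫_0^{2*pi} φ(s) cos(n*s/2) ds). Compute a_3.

8*(1 - 2*pi)/(9*pi)

a_3 = 1/pi ∫_0^{2*pi} (s**2 - s) cos(3*s/2) ds.
Integrating by parts twice (tabular method), an antiderivative of (s**2 - s) cos(3*s/2) is 2*s**2*sin(3*s/2)/3 - 2*s*sin(3*s/2)/3 + 8*s*cos(3*s/2)/9 - 16*sin(3*s/2)/27 - 4*cos(3*s/2)/9; evaluating from 0 to 2*pi: ∫_{0}^{2*pi} (s**2 - s) cos(3*s/2) ds = (4/9 - 16*pi/9) - (-4/9) = 8/9 - 16*pi/9.
Hence a_3 = (1/pi)·(8/9 - 16*pi/9) = 8*(1 - 2*pi)/(9*pi).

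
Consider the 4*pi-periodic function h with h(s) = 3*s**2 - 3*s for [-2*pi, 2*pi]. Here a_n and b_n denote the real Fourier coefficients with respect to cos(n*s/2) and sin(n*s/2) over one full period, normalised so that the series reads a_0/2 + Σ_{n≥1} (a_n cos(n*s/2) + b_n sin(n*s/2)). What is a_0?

8*pi**2

a_0 = (1/(2*pi)) ∫_{-2*pi}^{2*pi} h(s) ds = (1/(2*pi)) · (16*pi**3) = 8*pi**2.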